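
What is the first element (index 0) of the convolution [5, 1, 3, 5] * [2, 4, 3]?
Use y[k] = Σ_i a[i]·b[k-i] at k=0. y[0] = 5×2 = 10

10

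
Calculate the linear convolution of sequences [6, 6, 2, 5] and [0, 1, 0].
y[0] = 6×0 = 0; y[1] = 6×1 + 6×0 = 6; y[2] = 6×0 + 6×1 + 2×0 = 6; y[3] = 6×0 + 2×1 + 5×0 = 2; y[4] = 2×0 + 5×1 = 5; y[5] = 5×0 = 0

[0, 6, 6, 2, 5, 0]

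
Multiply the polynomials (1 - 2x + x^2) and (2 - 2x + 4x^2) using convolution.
Ascending coefficients: a = [1, -2, 1], b = [2, -2, 4]. c[0] = 1×2 = 2; c[1] = 1×-2 + -2×2 = -6; c[2] = 1×4 + -2×-2 + 1×2 = 10; c[3] = -2×4 + 1×-2 = -10; c[4] = 1×4 = 4. Result coefficients: [2, -6, 10, -10, 4] → 2 - 6x + 10x^2 - 10x^3 + 4x^4

2 - 6x + 10x^2 - 10x^3 + 4x^4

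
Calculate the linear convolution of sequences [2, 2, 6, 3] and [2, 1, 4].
y[0] = 2×2 = 4; y[1] = 2×1 + 2×2 = 6; y[2] = 2×4 + 2×1 + 6×2 = 22; y[3] = 2×4 + 6×1 + 3×2 = 20; y[4] = 6×4 + 3×1 = 27; y[5] = 3×4 = 12

[4, 6, 22, 20, 27, 12]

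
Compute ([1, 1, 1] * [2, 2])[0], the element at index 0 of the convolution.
Use y[k] = Σ_i a[i]·b[k-i] at k=0. y[0] = 1×2 = 2

2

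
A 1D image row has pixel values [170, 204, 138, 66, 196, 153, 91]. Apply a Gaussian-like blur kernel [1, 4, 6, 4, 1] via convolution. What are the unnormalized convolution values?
Convolve image row [170, 204, 138, 66, 196, 153, 91] with kernel [1, 4, 6, 4, 1]: y[0] = 170×1 = 170; y[1] = 170×4 + 204×1 = 884; y[2] = 170×6 + 204×4 + 138×1 = 1974; y[3] = 170×4 + 204×6 + 138×4 + 66×1 = 2522; y[4] = 170×1 + 204×4 + 138×6 + 66×4 + 196×1 = 2274; y[5] = 204×1 + 138×4 + 66×6 + 196×4 + 153×1 = 2089; y[6] = 138×1 + 66×4 + 196×6 + 153×4 + 91×1 = 2281; y[7] = 66×1 + 196×4 + 153×6 + 91×4 = 2132; y[8] = 196×1 + 153×4 + 91×6 = 1354; y[9] = 153×1 + 91×4 = 517; y[10] = 91×1 = 91 → [170, 884, 1974, 2522, 2274, 2089, 2281, 2132, 1354, 517, 91]. Normalization factor = sum(kernel) = 16.

[170, 884, 1974, 2522, 2274, 2089, 2281, 2132, 1354, 517, 91]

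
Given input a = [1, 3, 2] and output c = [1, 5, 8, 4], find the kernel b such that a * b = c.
Output length 4 = len(a) + len(b) - 1 ⇒ len(b) = 2. Solve b forward using b[k] = (c[k] - Σ_{i≥1} a[i]·b[k-i]) / a[0]: b[0] = c[0] / a[0] = 1 / 1 = 1; b[1] = (c[1] - 3×1) / a[0] = (5 - 3×1) / 1 = 2. So b = [1, 2]. Forward-check [1, 3, 2] * [1, 2]: c[0] = 1×1 = 1; c[1] = 1×2 + 3×1 = 5; c[2] = 3×2 + 2×1 = 8; c[3] = 2×2 = 4 → [1, 5, 8, 4] ✓

[1, 2]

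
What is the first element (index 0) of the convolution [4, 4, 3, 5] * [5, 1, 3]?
Use y[k] = Σ_i a[i]·b[k-i] at k=0. y[0] = 4×5 = 20

20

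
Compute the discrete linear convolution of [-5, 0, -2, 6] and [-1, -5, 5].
y[0] = -5×-1 = 5; y[1] = -5×-5 + 0×-1 = 25; y[2] = -5×5 + 0×-5 + -2×-1 = -23; y[3] = 0×5 + -2×-5 + 6×-1 = 4; y[4] = -2×5 + 6×-5 = -40; y[5] = 6×5 = 30

[5, 25, -23, 4, -40, 30]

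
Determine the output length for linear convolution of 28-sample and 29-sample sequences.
Linear/full convolution length: m + n - 1 = 28 + 29 - 1 = 56

56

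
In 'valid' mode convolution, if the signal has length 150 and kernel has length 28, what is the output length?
'Valid' mode counts only positions where the kernel fully overlaps the signal: m - n + 1 = 150 - 28 + 1 = 123

123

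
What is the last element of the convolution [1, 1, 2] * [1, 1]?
Use y[k] = Σ_i a[i]·b[k-i] at k=3. y[3] = 2×1 = 2

2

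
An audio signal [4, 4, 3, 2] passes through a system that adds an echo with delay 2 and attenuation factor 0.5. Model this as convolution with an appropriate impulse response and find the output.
Direct-path + delayed-attenuated-path model → impulse response h = [1, 0, 0.5] (1 at lag 0, 0.5 at lag 2). Output y[n] = x[n] + 0.5·x[n - 2] (with x[n] = 0 outside 0..3): y[0] = 4 + 0.5×0 = 4; y[1] = 4 + 0.5×0 = 4; y[2] = 3 + 0.5×4 = 5.0; y[3] = 2 + 0.5×4 = 4.0; y[4] = 0 + 0.5×3 = 1.5; y[5] = 0 + 0.5×2 = 1.0. So y = [4, 4, 5.0, 4.0, 1.5, 1.0]

[4, 4, 5.0, 4.0, 1.5, 1.0]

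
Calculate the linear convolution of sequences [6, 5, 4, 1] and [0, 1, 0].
y[0] = 6×0 = 0; y[1] = 6×1 + 5×0 = 6; y[2] = 6×0 + 5×1 + 4×0 = 5; y[3] = 5×0 + 4×1 + 1×0 = 4; y[4] = 4×0 + 1×1 = 1; y[5] = 1×0 = 0

[0, 6, 5, 4, 1, 0]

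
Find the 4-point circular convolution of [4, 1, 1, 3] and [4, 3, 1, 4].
Use y[k] = Σ_j a[j]·b[(k-j) mod 4]. y[0] = 4×4 + 1×4 + 1×1 + 3×3 = 30; y[1] = 4×3 + 1×4 + 1×4 + 3×1 = 23; y[2] = 4×1 + 1×3 + 1×4 + 3×4 = 23; y[3] = 4×4 + 1×1 + 1×3 + 3×4 = 32. Result: [30, 23, 23, 32]

[30, 23, 23, 32]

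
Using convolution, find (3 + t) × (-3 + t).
Ascending coefficients: a = [3, 1], b = [-3, 1]. c[0] = 3×-3 = -9; c[1] = 3×1 + 1×-3 = 0; c[2] = 1×1 = 1. Result coefficients: [-9, 0, 1] → -9 + t^2

-9 + t^2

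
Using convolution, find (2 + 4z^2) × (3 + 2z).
Ascending coefficients: a = [2, 0, 4], b = [3, 2]. c[0] = 2×3 = 6; c[1] = 2×2 + 0×3 = 4; c[2] = 0×2 + 4×3 = 12; c[3] = 4×2 = 8. Result coefficients: [6, 4, 12, 8] → 6 + 4z + 12z^2 + 8z^3

6 + 4z + 12z^2 + 8z^3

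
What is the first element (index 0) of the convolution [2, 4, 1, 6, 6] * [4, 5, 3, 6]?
Use y[k] = Σ_i a[i]·b[k-i] at k=0. y[0] = 2×4 = 8

8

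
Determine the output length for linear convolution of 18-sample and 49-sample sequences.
Linear/full convolution length: m + n - 1 = 18 + 49 - 1 = 66

66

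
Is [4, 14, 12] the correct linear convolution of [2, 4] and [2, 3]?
Recompute linear convolution of [2, 4] and [2, 3]: y[0] = 2×2 = 4; y[1] = 2×3 + 4×2 = 14; y[2] = 4×3 = 12 → [4, 14, 12]. Given [4, 14, 12] matches, so answer: Yes

Yes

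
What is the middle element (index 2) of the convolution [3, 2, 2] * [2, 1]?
Use y[k] = Σ_i a[i]·b[k-i] at k=2. y[2] = 2×1 + 2×2 = 6

6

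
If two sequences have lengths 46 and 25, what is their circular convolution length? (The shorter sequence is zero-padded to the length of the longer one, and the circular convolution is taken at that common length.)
Circular convolution (zero-padding the shorter input) has length max(m, n) = max(46, 25) = 46

46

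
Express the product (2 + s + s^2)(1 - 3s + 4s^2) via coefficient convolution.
Ascending coefficients: a = [2, 1, 1], b = [1, -3, 4]. c[0] = 2×1 = 2; c[1] = 2×-3 + 1×1 = -5; c[2] = 2×4 + 1×-3 + 1×1 = 6; c[3] = 1×4 + 1×-3 = 1; c[4] = 1×4 = 4. Result coefficients: [2, -5, 6, 1, 4] → 2 - 5s + 6s^2 + s^3 + 4s^4

2 - 5s + 6s^2 + s^3 + 4s^4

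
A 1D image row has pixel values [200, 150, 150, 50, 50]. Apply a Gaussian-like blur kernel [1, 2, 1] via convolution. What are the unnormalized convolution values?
Convolve image row [200, 150, 150, 50, 50] with kernel [1, 2, 1]: y[0] = 200×1 = 200; y[1] = 200×2 + 150×1 = 550; y[2] = 200×1 + 150×2 + 150×1 = 650; y[3] = 150×1 + 150×2 + 50×1 = 500; y[4] = 150×1 + 50×2 + 50×1 = 300; y[5] = 50×1 + 50×2 = 150; y[6] = 50×1 = 50 → [200, 550, 650, 500, 300, 150, 50]. Normalization factor = sum(kernel) = 4.

[200, 550, 650, 500, 300, 150, 50]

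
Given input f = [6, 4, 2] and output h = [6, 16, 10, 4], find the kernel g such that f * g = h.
Output length 4 = len(f) + len(g) - 1 ⇒ len(g) = 2. Solve g forward using g[k] = (h[k] - Σ_{i≥1} f[i]·g[k-i]) / f[0]: g[0] = h[0] / f[0] = 6 / 6 = 1; g[1] = (h[1] - 4×1) / f[0] = (16 - 4×1) / 6 = 2. So g = [1, 2]. Forward-check [6, 4, 2] * [1, 2]: h[0] = 6×1 = 6; h[1] = 6×2 + 4×1 = 16; h[2] = 4×2 + 2×1 = 10; h[3] = 2×2 = 4 → [6, 16, 10, 4] ✓

[1, 2]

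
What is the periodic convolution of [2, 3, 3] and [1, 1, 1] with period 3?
Use y[k] = Σ_j u[j]·v[(k-j) mod 3]. y[0] = 2×1 + 3×1 + 3×1 = 8; y[1] = 2×1 + 3×1 + 3×1 = 8; y[2] = 2×1 + 3×1 + 3×1 = 8. Result: [8, 8, 8]

[8, 8, 8]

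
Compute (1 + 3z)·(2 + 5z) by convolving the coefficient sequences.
Ascending coefficients: a = [1, 3], b = [2, 5]. c[0] = 1×2 = 2; c[1] = 1×5 + 3×2 = 11; c[2] = 3×5 = 15. Result coefficients: [2, 11, 15] → 2 + 11z + 15z^2

2 + 11z + 15z^2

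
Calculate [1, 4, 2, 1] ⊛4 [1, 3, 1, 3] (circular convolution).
Use y[k] = Σ_j u[j]·v[(k-j) mod 4]. y[0] = 1×1 + 4×3 + 2×1 + 1×3 = 18; y[1] = 1×3 + 4×1 + 2×3 + 1×1 = 14; y[2] = 1×1 + 4×3 + 2×1 + 1×3 = 18; y[3] = 1×3 + 4×1 + 2×3 + 1×1 = 14. Result: [18, 14, 18, 14]

[18, 14, 18, 14]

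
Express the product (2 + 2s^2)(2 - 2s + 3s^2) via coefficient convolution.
Ascending coefficients: a = [2, 0, 2], b = [2, -2, 3]. c[0] = 2×2 = 4; c[1] = 2×-2 + 0×2 = -4; c[2] = 2×3 + 0×-2 + 2×2 = 10; c[3] = 0×3 + 2×-2 = -4; c[4] = 2×3 = 6. Result coefficients: [4, -4, 10, -4, 6] → 4 - 4s + 10s^2 - 4s^3 + 6s^4

4 - 4s + 10s^2 - 4s^3 + 6s^4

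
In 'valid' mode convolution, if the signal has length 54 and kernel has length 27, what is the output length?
'Valid' mode counts only positions where the kernel fully overlaps the signal: m - n + 1 = 54 - 27 + 1 = 28

28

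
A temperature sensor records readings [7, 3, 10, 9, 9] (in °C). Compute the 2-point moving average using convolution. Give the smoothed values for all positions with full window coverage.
2-point moving average kernel = [1, 1]. Apply in 'valid' mode (full window coverage): avg[0] = (7 + 3) / 2 = 5.0; avg[1] = (3 + 10) / 2 = 6.5; avg[2] = (10 + 9) / 2 = 9.5; avg[3] = (9 + 9) / 2 = 9.0. Smoothed values: [5.0, 6.5, 9.5, 9.0]

[5.0, 6.5, 9.5, 9.0]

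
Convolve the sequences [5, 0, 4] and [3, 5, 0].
y[0] = 5×3 = 15; y[1] = 5×5 + 0×3 = 25; y[2] = 5×0 + 0×5 + 4×3 = 12; y[3] = 0×0 + 4×5 = 20; y[4] = 4×0 = 0

[15, 25, 12, 20, 0]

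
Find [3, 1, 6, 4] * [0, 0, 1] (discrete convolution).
y[0] = 3×0 = 0; y[1] = 3×0 + 1×0 = 0; y[2] = 3×1 + 1×0 + 6×0 = 3; y[3] = 1×1 + 6×0 + 4×0 = 1; y[4] = 6×1 + 4×0 = 6; y[5] = 4×1 = 4

[0, 0, 3, 1, 6, 4]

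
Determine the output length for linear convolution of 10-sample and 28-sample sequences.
Linear/full convolution length: m + n - 1 = 10 + 28 - 1 = 37

37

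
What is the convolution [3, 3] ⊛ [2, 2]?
y[0] = 3×2 = 6; y[1] = 3×2 + 3×2 = 12; y[2] = 3×2 = 6

[6, 12, 6]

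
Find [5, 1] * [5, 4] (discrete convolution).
y[0] = 5×5 = 25; y[1] = 5×4 + 1×5 = 25; y[2] = 1×4 = 4

[25, 25, 4]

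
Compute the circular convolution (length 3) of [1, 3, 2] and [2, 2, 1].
Use y[k] = Σ_j a[j]·b[(k-j) mod 3]. y[0] = 1×2 + 3×1 + 2×2 = 9; y[1] = 1×2 + 3×2 + 2×1 = 10; y[2] = 1×1 + 3×2 + 2×2 = 11. Result: [9, 10, 11]

[9, 10, 11]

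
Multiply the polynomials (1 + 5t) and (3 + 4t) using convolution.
Ascending coefficients: a = [1, 5], b = [3, 4]. c[0] = 1×3 = 3; c[1] = 1×4 + 5×3 = 19; c[2] = 5×4 = 20. Result coefficients: [3, 19, 20] → 3 + 19t + 20t^2

3 + 19t + 20t^2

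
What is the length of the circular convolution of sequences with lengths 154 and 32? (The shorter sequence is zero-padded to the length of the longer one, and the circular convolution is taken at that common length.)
Circular convolution (zero-padding the shorter input) has length max(m, n) = max(154, 32) = 154

154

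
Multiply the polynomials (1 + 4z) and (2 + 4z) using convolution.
Ascending coefficients: a = [1, 4], b = [2, 4]. c[0] = 1×2 = 2; c[1] = 1×4 + 4×2 = 12; c[2] = 4×4 = 16. Result coefficients: [2, 12, 16] → 2 + 12z + 16z^2

2 + 12z + 16z^2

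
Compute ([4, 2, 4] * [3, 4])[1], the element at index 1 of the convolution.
Use y[k] = Σ_i a[i]·b[k-i] at k=1. y[1] = 4×4 + 2×3 = 22

22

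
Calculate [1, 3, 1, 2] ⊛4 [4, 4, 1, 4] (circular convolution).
Use y[k] = Σ_j s[j]·t[(k-j) mod 4]. y[0] = 1×4 + 3×4 + 1×1 + 2×4 = 25; y[1] = 1×4 + 3×4 + 1×4 + 2×1 = 22; y[2] = 1×1 + 3×4 + 1×4 + 2×4 = 25; y[3] = 1×4 + 3×1 + 1×4 + 2×4 = 19. Result: [25, 22, 25, 19]

[25, 22, 25, 19]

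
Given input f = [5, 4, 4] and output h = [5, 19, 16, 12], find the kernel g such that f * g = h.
Output length 4 = len(f) + len(g) - 1 ⇒ len(g) = 2. Solve g forward using g[k] = (h[k] - Σ_{i≥1} f[i]·g[k-i]) / f[0]: g[0] = h[0] / f[0] = 5 / 5 = 1; g[1] = (h[1] - 4×1) / f[0] = (19 - 4×1) / 5 = 3. So g = [1, 3]. Forward-check [5, 4, 4] * [1, 3]: h[0] = 5×1 = 5; h[1] = 5×3 + 4×1 = 19; h[2] = 4×3 + 4×1 = 16; h[3] = 4×3 = 12 → [5, 19, 16, 12] ✓

[1, 3]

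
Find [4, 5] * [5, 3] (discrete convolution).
y[0] = 4×5 = 20; y[1] = 4×3 + 5×5 = 37; y[2] = 5×3 = 15

[20, 37, 15]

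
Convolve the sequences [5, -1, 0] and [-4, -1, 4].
y[0] = 5×-4 = -20; y[1] = 5×-1 + -1×-4 = -1; y[2] = 5×4 + -1×-1 + 0×-4 = 21; y[3] = -1×4 + 0×-1 = -4; y[4] = 0×4 = 0

[-20, -1, 21, -4, 0]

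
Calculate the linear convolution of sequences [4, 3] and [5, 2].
y[0] = 4×5 = 20; y[1] = 4×2 + 3×5 = 23; y[2] = 3×2 = 6

[20, 23, 6]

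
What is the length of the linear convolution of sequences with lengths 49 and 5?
Linear/full convolution length: m + n - 1 = 49 + 5 - 1 = 53

53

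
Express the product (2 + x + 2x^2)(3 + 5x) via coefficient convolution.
Ascending coefficients: a = [2, 1, 2], b = [3, 5]. c[0] = 2×3 = 6; c[1] = 2×5 + 1×3 = 13; c[2] = 1×5 + 2×3 = 11; c[3] = 2×5 = 10. Result coefficients: [6, 13, 11, 10] → 6 + 13x + 11x^2 + 10x^3

6 + 13x + 11x^2 + 10x^3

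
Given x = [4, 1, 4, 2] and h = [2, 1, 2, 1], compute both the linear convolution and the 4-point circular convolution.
Linear: y_lin[0] = 4×2 = 8; y_lin[1] = 4×1 + 1×2 = 6; y_lin[2] = 4×2 + 1×1 + 4×2 = 17; y_lin[3] = 4×1 + 1×2 + 4×1 + 2×2 = 14; y_lin[4] = 1×1 + 4×2 + 2×1 = 11; y_lin[5] = 4×1 + 2×2 = 8; y_lin[6] = 2×1 = 2 → [8, 6, 17, 14, 11, 8, 2]. Circular (length 4): y[0] = 4×2 + 1×1 + 4×2 + 2×1 = 19; y[1] = 4×1 + 1×2 + 4×1 + 2×2 = 14; y[2] = 4×2 + 1×1 + 4×2 + 2×1 = 19; y[3] = 4×1 + 1×2 + 4×1 + 2×2 = 14 → [19, 14, 19, 14]

Linear: [8, 6, 17, 14, 11, 8, 2], Circular: [19, 14, 19, 14]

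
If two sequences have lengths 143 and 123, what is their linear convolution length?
Linear/full convolution length: m + n - 1 = 143 + 123 - 1 = 265

265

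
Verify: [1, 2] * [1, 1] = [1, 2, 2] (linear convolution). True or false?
Recompute linear convolution of [1, 2] and [1, 1]: y[0] = 1×1 = 1; y[1] = 1×1 + 2×1 = 3; y[2] = 2×1 = 2 → [1, 3, 2]. Compare to given [1, 2, 2]: they differ at index 1: given 2, correct 3, so answer: No

No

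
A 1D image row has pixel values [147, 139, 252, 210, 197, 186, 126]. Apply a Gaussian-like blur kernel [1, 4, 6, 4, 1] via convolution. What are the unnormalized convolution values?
Convolve image row [147, 139, 252, 210, 197, 186, 126] with kernel [1, 4, 6, 4, 1]: y[0] = 147×1 = 147; y[1] = 147×4 + 139×1 = 727; y[2] = 147×6 + 139×4 + 252×1 = 1690; y[3] = 147×4 + 139×6 + 252×4 + 210×1 = 2640; y[4] = 147×1 + 139×4 + 252×6 + 210×4 + 197×1 = 3252; y[5] = 139×1 + 252×4 + 210×6 + 197×4 + 186×1 = 3381; y[6] = 252×1 + 210×4 + 197×6 + 186×4 + 126×1 = 3144; y[7] = 210×1 + 197×4 + 186×6 + 126×4 = 2618; y[8] = 197×1 + 186×4 + 126×6 = 1697; y[9] = 186×1 + 126×4 = 690; y[10] = 126×1 = 126 → [147, 727, 1690, 2640, 3252, 3381, 3144, 2618, 1697, 690, 126]. Normalization factor = sum(kernel) = 16.

[147, 727, 1690, 2640, 3252, 3381, 3144, 2618, 1697, 690, 126]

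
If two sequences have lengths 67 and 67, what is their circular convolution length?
Circular convolution (zero-padding the shorter input) has length max(m, n) = max(67, 67) = 67

67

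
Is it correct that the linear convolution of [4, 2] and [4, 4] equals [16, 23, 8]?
Recompute linear convolution of [4, 2] and [4, 4]: y[0] = 4×4 = 16; y[1] = 4×4 + 2×4 = 24; y[2] = 2×4 = 8 → [16, 24, 8]. Compare to given [16, 23, 8]: they differ at index 1: given 23, correct 24, so answer: No

No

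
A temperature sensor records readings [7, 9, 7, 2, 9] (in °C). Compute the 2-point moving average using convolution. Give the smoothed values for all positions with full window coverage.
2-point moving average kernel = [1, 1]. Apply in 'valid' mode (full window coverage): avg[0] = (7 + 9) / 2 = 8.0; avg[1] = (9 + 7) / 2 = 8.0; avg[2] = (7 + 2) / 2 = 4.5; avg[3] = (2 + 9) / 2 = 5.5. Smoothed values: [8.0, 8.0, 4.5, 5.5]

[8.0, 8.0, 4.5, 5.5]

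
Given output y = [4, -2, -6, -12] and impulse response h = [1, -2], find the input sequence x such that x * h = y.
Deconvolve y=[4, -2, -6, -12] by h=[1, -2]. Since h[0]=1, solve forward: x[0] = y[0] / 1 = 4; x[1] = (y[1] - 4×-2) / 1 = 6; x[2] = (y[2] - 6×-2) / 1 = 6. So x = [4, 6, 6]. Check by forward convolution: y[0] = 4×1 = 4; y[1] = 4×-2 + 6×1 = -2; y[2] = 6×-2 + 6×1 = -6; y[3] = 6×-2 = -12

[4, 6, 6]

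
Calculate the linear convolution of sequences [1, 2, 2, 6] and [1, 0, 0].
y[0] = 1×1 = 1; y[1] = 1×0 + 2×1 = 2; y[2] = 1×0 + 2×0 + 2×1 = 2; y[3] = 2×0 + 2×0 + 6×1 = 6; y[4] = 2×0 + 6×0 = 0; y[5] = 6×0 = 0

[1, 2, 2, 6, 0, 0]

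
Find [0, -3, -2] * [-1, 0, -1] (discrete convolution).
y[0] = 0×-1 = 0; y[1] = 0×0 + -3×-1 = 3; y[2] = 0×-1 + -3×0 + -2×-1 = 2; y[3] = -3×-1 + -2×0 = 3; y[4] = -2×-1 = 2

[0, 3, 2, 3, 2]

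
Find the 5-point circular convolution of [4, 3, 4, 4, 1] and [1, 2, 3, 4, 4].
Use y[k] = Σ_j s[j]·t[(k-j) mod 5]. y[0] = 4×1 + 3×4 + 4×4 + 4×3 + 1×2 = 46; y[1] = 4×2 + 3×1 + 4×4 + 4×4 + 1×3 = 46; y[2] = 4×3 + 3×2 + 4×1 + 4×4 + 1×4 = 42; y[3] = 4×4 + 3×3 + 4×2 + 4×1 + 1×4 = 41; y[4] = 4×4 + 3×4 + 4×3 + 4×2 + 1×1 = 49. Result: [46, 46, 42, 41, 49]

[46, 46, 42, 41, 49]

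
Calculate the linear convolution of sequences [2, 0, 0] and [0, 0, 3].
y[0] = 2×0 = 0; y[1] = 2×0 + 0×0 = 0; y[2] = 2×3 + 0×0 + 0×0 = 6; y[3] = 0×3 + 0×0 = 0; y[4] = 0×3 = 0

[0, 0, 6, 0, 0]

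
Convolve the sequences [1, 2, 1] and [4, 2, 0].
y[0] = 1×4 = 4; y[1] = 1×2 + 2×4 = 10; y[2] = 1×0 + 2×2 + 1×4 = 8; y[3] = 2×0 + 1×2 = 2; y[4] = 1×0 = 0

[4, 10, 8, 2, 0]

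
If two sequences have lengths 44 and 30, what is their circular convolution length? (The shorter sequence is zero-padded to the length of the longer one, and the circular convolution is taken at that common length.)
Circular convolution (zero-padding the shorter input) has length max(m, n) = max(44, 30) = 44

44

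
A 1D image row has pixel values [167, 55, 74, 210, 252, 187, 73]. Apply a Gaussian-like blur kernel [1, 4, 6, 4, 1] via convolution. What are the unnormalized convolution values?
Convolve image row [167, 55, 74, 210, 252, 187, 73] with kernel [1, 4, 6, 4, 1]: y[0] = 167×1 = 167; y[1] = 167×4 + 55×1 = 723; y[2] = 167×6 + 55×4 + 74×1 = 1296; y[3] = 167×4 + 55×6 + 74×4 + 210×1 = 1504; y[4] = 167×1 + 55×4 + 74×6 + 210×4 + 252×1 = 1923; y[5] = 55×1 + 74×4 + 210×6 + 252×4 + 187×1 = 2806; y[6] = 74×1 + 210×4 + 252×6 + 187×4 + 73×1 = 3247; y[7] = 210×1 + 252×4 + 187×6 + 73×4 = 2632; y[8] = 252×1 + 187×4 + 73×6 = 1438; y[9] = 187×1 + 73×4 = 479; y[10] = 73×1 = 73 → [167, 723, 1296, 1504, 1923, 2806, 3247, 2632, 1438, 479, 73]. Normalization factor = sum(kernel) = 16.

[167, 723, 1296, 1504, 1923, 2806, 3247, 2632, 1438, 479, 73]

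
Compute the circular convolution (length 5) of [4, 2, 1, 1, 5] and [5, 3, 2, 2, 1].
Use y[k] = Σ_j f[j]·g[(k-j) mod 5]. y[0] = 4×5 + 2×1 + 1×2 + 1×2 + 5×3 = 41; y[1] = 4×3 + 2×5 + 1×1 + 1×2 + 5×2 = 35; y[2] = 4×2 + 2×3 + 1×5 + 1×1 + 5×2 = 30; y[3] = 4×2 + 2×2 + 1×3 + 1×5 + 5×1 = 25; y[4] = 4×1 + 2×2 + 1×2 + 1×3 + 5×5 = 38. Result: [41, 35, 30, 25, 38]

[41, 35, 30, 25, 38]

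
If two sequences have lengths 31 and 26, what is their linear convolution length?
Linear/full convolution length: m + n - 1 = 31 + 26 - 1 = 56

56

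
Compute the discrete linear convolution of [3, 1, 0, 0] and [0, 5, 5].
y[0] = 3×0 = 0; y[1] = 3×5 + 1×0 = 15; y[2] = 3×5 + 1×5 + 0×0 = 20; y[3] = 1×5 + 0×5 + 0×0 = 5; y[4] = 0×5 + 0×5 = 0; y[5] = 0×5 = 0

[0, 15, 20, 5, 0, 0]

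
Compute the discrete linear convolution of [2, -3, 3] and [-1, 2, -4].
y[0] = 2×-1 = -2; y[1] = 2×2 + -3×-1 = 7; y[2] = 2×-4 + -3×2 + 3×-1 = -17; y[3] = -3×-4 + 3×2 = 18; y[4] = 3×-4 = -12

[-2, 7, -17, 18, -12]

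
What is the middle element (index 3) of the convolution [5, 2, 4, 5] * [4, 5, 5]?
Use y[k] = Σ_i a[i]·b[k-i] at k=3. y[3] = 2×5 + 4×5 + 5×4 = 50

50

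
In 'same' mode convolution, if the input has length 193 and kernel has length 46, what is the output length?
'Same' mode returns an output with the same length as the input: 193

193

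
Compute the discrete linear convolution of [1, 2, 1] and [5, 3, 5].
y[0] = 1×5 = 5; y[1] = 1×3 + 2×5 = 13; y[2] = 1×5 + 2×3 + 1×5 = 16; y[3] = 2×5 + 1×3 = 13; y[4] = 1×5 = 5

[5, 13, 16, 13, 5]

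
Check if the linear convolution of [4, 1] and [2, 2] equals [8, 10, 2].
Recompute linear convolution of [4, 1] and [2, 2]: y[0] = 4×2 = 8; y[1] = 4×2 + 1×2 = 10; y[2] = 1×2 = 2 → [8, 10, 2]. Given [8, 10, 2] matches, so answer: Yes

Yes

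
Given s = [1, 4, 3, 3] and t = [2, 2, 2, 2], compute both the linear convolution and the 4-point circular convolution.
Linear: y_lin[0] = 1×2 = 2; y_lin[1] = 1×2 + 4×2 = 10; y_lin[2] = 1×2 + 4×2 + 3×2 = 16; y_lin[3] = 1×2 + 4×2 + 3×2 + 3×2 = 22; y_lin[4] = 4×2 + 3×2 + 3×2 = 20; y_lin[5] = 3×2 + 3×2 = 12; y_lin[6] = 3×2 = 6 → [2, 10, 16, 22, 20, 12, 6]. Circular (length 4): y[0] = 1×2 + 4×2 + 3×2 + 3×2 = 22; y[1] = 1×2 + 4×2 + 3×2 + 3×2 = 22; y[2] = 1×2 + 4×2 + 3×2 + 3×2 = 22; y[3] = 1×2 + 4×2 + 3×2 + 3×2 = 22 → [22, 22, 22, 22]

Linear: [2, 10, 16, 22, 20, 12, 6], Circular: [22, 22, 22, 22]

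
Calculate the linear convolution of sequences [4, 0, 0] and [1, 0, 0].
y[0] = 4×1 = 4; y[1] = 4×0 + 0×1 = 0; y[2] = 4×0 + 0×0 + 0×1 = 0; y[3] = 0×0 + 0×0 = 0; y[4] = 0×0 = 0

[4, 0, 0, 0, 0]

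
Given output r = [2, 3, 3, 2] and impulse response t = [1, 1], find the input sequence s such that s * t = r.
Deconvolve r=[2, 3, 3, 2] by t=[1, 1]. Since t[0]=1, solve forward: s[0] = r[0] / 1 = 2; s[1] = (r[1] - 2×1) / 1 = 1; s[2] = (r[2] - 1×1) / 1 = 2. So s = [2, 1, 2]. Check by forward convolution: r[0] = 2×1 = 2; r[1] = 2×1 + 1×1 = 3; r[2] = 1×1 + 2×1 = 3; r[3] = 2×1 = 2

[2, 1, 2]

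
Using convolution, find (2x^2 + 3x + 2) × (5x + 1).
Ascending coefficients: a = [2, 3, 2], b = [1, 5]. c[0] = 2×1 = 2; c[1] = 2×5 + 3×1 = 13; c[2] = 3×5 + 2×1 = 17; c[3] = 2×5 = 10. Result coefficients: [2, 13, 17, 10] → 10x^3 + 17x^2 + 13x + 2

10x^3 + 17x^2 + 13x + 2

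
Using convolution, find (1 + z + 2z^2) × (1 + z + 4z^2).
Ascending coefficients: a = [1, 1, 2], b = [1, 1, 4]. c[0] = 1×1 = 1; c[1] = 1×1 + 1×1 = 2; c[2] = 1×4 + 1×1 + 2×1 = 7; c[3] = 1×4 + 2×1 = 6; c[4] = 2×4 = 8. Result coefficients: [1, 2, 7, 6, 8] → 1 + 2z + 7z^2 + 6z^3 + 8z^4

1 + 2z + 7z^2 + 6z^3 + 8z^4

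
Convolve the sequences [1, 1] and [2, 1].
y[0] = 1×2 = 2; y[1] = 1×1 + 1×2 = 3; y[2] = 1×1 = 1

[2, 3, 1]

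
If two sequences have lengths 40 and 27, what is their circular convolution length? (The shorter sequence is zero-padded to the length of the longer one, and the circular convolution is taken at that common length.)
Circular convolution (zero-padding the shorter input) has length max(m, n) = max(40, 27) = 40

40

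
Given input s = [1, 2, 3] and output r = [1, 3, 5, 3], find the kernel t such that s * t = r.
Output length 4 = len(s) + len(t) - 1 ⇒ len(t) = 2. Solve t forward using t[k] = (r[k] - Σ_{i≥1} s[i]·t[k-i]) / s[0]: t[0] = r[0] / s[0] = 1 / 1 = 1; t[1] = (r[1] - 2×1) / s[0] = (3 - 2×1) / 1 = 1. So t = [1, 1]. Forward-check [1, 2, 3] * [1, 1]: r[0] = 1×1 = 1; r[1] = 1×1 + 2×1 = 3; r[2] = 2×1 + 3×1 = 5; r[3] = 3×1 = 3 → [1, 3, 5, 3] ✓

[1, 1]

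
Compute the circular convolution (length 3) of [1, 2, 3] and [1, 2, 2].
Use y[k] = Σ_j u[j]·v[(k-j) mod 3]. y[0] = 1×1 + 2×2 + 3×2 = 11; y[1] = 1×2 + 2×1 + 3×2 = 10; y[2] = 1×2 + 2×2 + 3×1 = 9. Result: [11, 10, 9]

[11, 10, 9]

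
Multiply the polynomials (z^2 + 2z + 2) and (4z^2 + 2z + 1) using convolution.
Ascending coefficients: a = [2, 2, 1], b = [1, 2, 4]. c[0] = 2×1 = 2; c[1] = 2×2 + 2×1 = 6; c[2] = 2×4 + 2×2 + 1×1 = 13; c[3] = 2×4 + 1×2 = 10; c[4] = 1×4 = 4. Result coefficients: [2, 6, 13, 10, 4] → 4z^4 + 10z^3 + 13z^2 + 6z + 2

4z^4 + 10z^3 + 13z^2 + 6z + 2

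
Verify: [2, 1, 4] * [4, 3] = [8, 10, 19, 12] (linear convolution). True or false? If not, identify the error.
Recompute linear convolution of [2, 1, 4] and [4, 3]: y[0] = 2×4 = 8; y[1] = 2×3 + 1×4 = 10; y[2] = 1×3 + 4×4 = 19; y[3] = 4×3 = 12 → [8, 10, 19, 12]. Given [8, 10, 19, 12] matches, so answer: Yes

Yes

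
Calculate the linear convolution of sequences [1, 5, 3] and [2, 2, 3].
y[0] = 1×2 = 2; y[1] = 1×2 + 5×2 = 12; y[2] = 1×3 + 5×2 + 3×2 = 19; y[3] = 5×3 + 3×2 = 21; y[4] = 3×3 = 9

[2, 12, 19, 21, 9]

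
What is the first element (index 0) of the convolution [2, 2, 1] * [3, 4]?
Use y[k] = Σ_i a[i]·b[k-i] at k=0. y[0] = 2×3 = 6

6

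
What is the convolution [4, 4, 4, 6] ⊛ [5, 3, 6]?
y[0] = 4×5 = 20; y[1] = 4×3 + 4×5 = 32; y[2] = 4×6 + 4×3 + 4×5 = 56; y[3] = 4×6 + 4×3 + 6×5 = 66; y[4] = 4×6 + 6×3 = 42; y[5] = 6×6 = 36

[20, 32, 56, 66, 42, 36]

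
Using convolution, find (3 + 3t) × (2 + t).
Ascending coefficients: a = [3, 3], b = [2, 1]. c[0] = 3×2 = 6; c[1] = 3×1 + 3×2 = 9; c[2] = 3×1 = 3. Result coefficients: [6, 9, 3] → 6 + 9t + 3t^2

6 + 9t + 3t^2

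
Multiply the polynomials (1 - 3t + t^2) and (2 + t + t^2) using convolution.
Ascending coefficients: a = [1, -3, 1], b = [2, 1, 1]. c[0] = 1×2 = 2; c[1] = 1×1 + -3×2 = -5; c[2] = 1×1 + -3×1 + 1×2 = 0; c[3] = -3×1 + 1×1 = -2; c[4] = 1×1 = 1. Result coefficients: [2, -5, 0, -2, 1] → 2 - 5t - 2t^3 + t^4

2 - 5t - 2t^3 + t^4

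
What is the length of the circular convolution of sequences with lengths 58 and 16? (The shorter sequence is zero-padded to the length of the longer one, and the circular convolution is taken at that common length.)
Circular convolution (zero-padding the shorter input) has length max(m, n) = max(58, 16) = 58

58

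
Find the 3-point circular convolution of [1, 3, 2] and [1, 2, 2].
Use y[k] = Σ_j f[j]·g[(k-j) mod 3]. y[0] = 1×1 + 3×2 + 2×2 = 11; y[1] = 1×2 + 3×1 + 2×2 = 9; y[2] = 1×2 + 3×2 + 2×1 = 10. Result: [11, 9, 10]

[11, 9, 10]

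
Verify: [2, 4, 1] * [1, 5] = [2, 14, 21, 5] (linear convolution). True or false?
Recompute linear convolution of [2, 4, 1] and [1, 5]: y[0] = 2×1 = 2; y[1] = 2×5 + 4×1 = 14; y[2] = 4×5 + 1×1 = 21; y[3] = 1×5 = 5 → [2, 14, 21, 5]. Given [2, 14, 21, 5] matches, so answer: Yes

Yes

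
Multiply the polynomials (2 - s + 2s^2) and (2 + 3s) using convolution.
Ascending coefficients: a = [2, -1, 2], b = [2, 3]. c[0] = 2×2 = 4; c[1] = 2×3 + -1×2 = 4; c[2] = -1×3 + 2×2 = 1; c[3] = 2×3 = 6. Result coefficients: [4, 4, 1, 6] → 4 + 4s + s^2 + 6s^3

4 + 4s + s^2 + 6s^3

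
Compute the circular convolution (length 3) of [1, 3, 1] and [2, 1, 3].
Use y[k] = Σ_j u[j]·v[(k-j) mod 3]. y[0] = 1×2 + 3×3 + 1×1 = 12; y[1] = 1×1 + 3×2 + 1×3 = 10; y[2] = 1×3 + 3×1 + 1×2 = 8. Result: [12, 10, 8]

[12, 10, 8]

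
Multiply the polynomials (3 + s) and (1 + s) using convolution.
Ascending coefficients: a = [3, 1], b = [1, 1]. c[0] = 3×1 = 3; c[1] = 3×1 + 1×1 = 4; c[2] = 1×1 = 1. Result coefficients: [3, 4, 1] → 3 + 4s + s^2

3 + 4s + s^2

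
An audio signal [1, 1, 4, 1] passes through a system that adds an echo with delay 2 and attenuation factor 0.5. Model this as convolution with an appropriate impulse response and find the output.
Direct-path + delayed-attenuated-path model → impulse response h = [1, 0, 0.5] (1 at lag 0, 0.5 at lag 2). Output y[n] = x[n] + 0.5·x[n - 2] (with x[n] = 0 outside 0..3): y[0] = 1 + 0.5×0 = 1; y[1] = 1 + 0.5×0 = 1; y[2] = 4 + 0.5×1 = 4.5; y[3] = 1 + 0.5×1 = 1.5; y[4] = 0 + 0.5×4 = 2.0; y[5] = 0 + 0.5×1 = 0.5. So y = [1, 1, 4.5, 1.5, 2.0, 0.5]

[1, 1, 4.5, 1.5, 2.0, 0.5]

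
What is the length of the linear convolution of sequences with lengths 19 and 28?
Linear/full convolution length: m + n - 1 = 19 + 28 - 1 = 46

46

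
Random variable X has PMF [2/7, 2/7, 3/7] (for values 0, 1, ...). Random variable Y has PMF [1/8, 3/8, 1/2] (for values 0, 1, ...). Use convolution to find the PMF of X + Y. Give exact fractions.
P(X+Y=k) = Σ_i P(X=i)·P(Y=k-i) — a convolution of [2/7, 2/7, 3/7] and [1/8, 3/8, 1/2]. P(X+Y=0) = (2/7)×(1/8) = 1/28; P(X+Y=1) = (2/7)×(3/8) + (2/7)×(1/8) = 3/28 + 1/28 = 1/7; P(X+Y=2) = (2/7)×(1/2) + (2/7)×(3/8) + (3/7)×(1/8) = 1/7 + 3/28 + 3/56 = 17/56; P(X+Y=3) = (2/7)×(1/2) + (3/7)×(3/8) = 1/7 + 9/56 = 17/56; P(X+Y=4) = (3/7)×(1/2) = 3/14. PMF: [1/28, 1/7, 17/56, 17/56, 3/14] (sums to 1 ✓)

[1/28, 1/7, 17/56, 17/56, 3/14]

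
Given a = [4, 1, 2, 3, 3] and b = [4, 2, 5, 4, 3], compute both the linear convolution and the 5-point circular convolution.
Linear: y_lin[0] = 4×4 = 16; y_lin[1] = 4×2 + 1×4 = 12; y_lin[2] = 4×5 + 1×2 + 2×4 = 30; y_lin[3] = 4×4 + 1×5 + 2×2 + 3×4 = 37; y_lin[4] = 4×3 + 1×4 + 2×5 + 3×2 + 3×4 = 44; y_lin[5] = 1×3 + 2×4 + 3×5 + 3×2 = 32; y_lin[6] = 2×3 + 3×4 + 3×5 = 33; y_lin[7] = 3×3 + 3×4 = 21; y_lin[8] = 3×3 = 9 → [16, 12, 30, 37, 44, 32, 33, 21, 9]. Circular (length 5): y[0] = 4×4 + 1×3 + 2×4 + 3×5 + 3×2 = 48; y[1] = 4×2 + 1×4 + 2×3 + 3×4 + 3×5 = 45; y[2] = 4×5 + 1×2 + 2×4 + 3×3 + 3×4 = 51; y[3] = 4×4 + 1×5 + 2×2 + 3×4 + 3×3 = 46; y[4] = 4×3 + 1×4 + 2×5 + 3×2 + 3×4 = 44 → [48, 45, 51, 46, 44]

Linear: [16, 12, 30, 37, 44, 32, 33, 21, 9], Circular: [48, 45, 51, 46, 44]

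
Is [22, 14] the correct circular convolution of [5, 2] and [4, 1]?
Recompute circular convolution of [5, 2] and [4, 1]: y[0] = 5×4 + 2×1 = 22; y[1] = 5×1 + 2×4 = 13 → [22, 13]. Compare to given [22, 14]: they differ at index 1: given 14, correct 13, so answer: No

No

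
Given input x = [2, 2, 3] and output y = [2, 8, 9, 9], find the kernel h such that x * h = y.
Output length 4 = len(x) + len(h) - 1 ⇒ len(h) = 2. Solve h forward using h[k] = (y[k] - Σ_{i≥1} x[i]·h[k-i]) / x[0]: h[0] = y[0] / x[0] = 2 / 2 = 1; h[1] = (y[1] - 2×1) / x[0] = (8 - 2×1) / 2 = 3. So h = [1, 3]. Forward-check [2, 2, 3] * [1, 3]: y[0] = 2×1 = 2; y[1] = 2×3 + 2×1 = 8; y[2] = 2×3 + 3×1 = 9; y[3] = 3×3 = 9 → [2, 8, 9, 9] ✓

[1, 3]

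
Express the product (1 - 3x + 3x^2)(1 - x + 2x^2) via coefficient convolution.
Ascending coefficients: a = [1, -3, 3], b = [1, -1, 2]. c[0] = 1×1 = 1; c[1] = 1×-1 + -3×1 = -4; c[2] = 1×2 + -3×-1 + 3×1 = 8; c[3] = -3×2 + 3×-1 = -9; c[4] = 3×2 = 6. Result coefficients: [1, -4, 8, -9, 6] → 1 - 4x + 8x^2 - 9x^3 + 6x^4

1 - 4x + 8x^2 - 9x^3 + 6x^4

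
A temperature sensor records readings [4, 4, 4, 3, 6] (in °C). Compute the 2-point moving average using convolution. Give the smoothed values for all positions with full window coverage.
2-point moving average kernel = [1, 1]. Apply in 'valid' mode (full window coverage): avg[0] = (4 + 4) / 2 = 4.0; avg[1] = (4 + 4) / 2 = 4.0; avg[2] = (4 + 3) / 2 = 3.5; avg[3] = (3 + 6) / 2 = 4.5. Smoothed values: [4.0, 4.0, 3.5, 4.5]

[4.0, 4.0, 3.5, 4.5]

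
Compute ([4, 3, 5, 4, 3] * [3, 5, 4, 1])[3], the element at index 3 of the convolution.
Use y[k] = Σ_i a[i]·b[k-i] at k=3. y[3] = 4×1 + 3×4 + 5×5 + 4×3 = 53

53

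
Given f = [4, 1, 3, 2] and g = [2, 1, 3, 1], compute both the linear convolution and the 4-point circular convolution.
Linear: y_lin[0] = 4×2 = 8; y_lin[1] = 4×1 + 1×2 = 6; y_lin[2] = 4×3 + 1×1 + 3×2 = 19; y_lin[3] = 4×1 + 1×3 + 3×1 + 2×2 = 14; y_lin[4] = 1×1 + 3×3 + 2×1 = 12; y_lin[5] = 3×1 + 2×3 = 9; y_lin[6] = 2×1 = 2 → [8, 6, 19, 14, 12, 9, 2]. Circular (length 4): y[0] = 4×2 + 1×1 + 3×3 + 2×1 = 20; y[1] = 4×1 + 1×2 + 3×1 + 2×3 = 15; y[2] = 4×3 + 1×1 + 3×2 + 2×1 = 21; y[3] = 4×1 + 1×3 + 3×1 + 2×2 = 14 → [20, 15, 21, 14]

Linear: [8, 6, 19, 14, 12, 9, 2], Circular: [20, 15, 21, 14]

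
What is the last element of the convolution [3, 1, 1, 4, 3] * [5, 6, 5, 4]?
Use y[k] = Σ_i a[i]·b[k-i] at k=7. y[7] = 3×4 = 12

12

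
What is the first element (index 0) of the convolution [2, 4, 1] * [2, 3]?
Use y[k] = Σ_i a[i]·b[k-i] at k=0. y[0] = 2×2 = 4

4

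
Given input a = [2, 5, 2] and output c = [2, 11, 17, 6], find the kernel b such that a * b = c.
Output length 4 = len(a) + len(b) - 1 ⇒ len(b) = 2. Solve b forward using b[k] = (c[k] - Σ_{i≥1} a[i]·b[k-i]) / a[0]: b[0] = c[0] / a[0] = 2 / 2 = 1; b[1] = (c[1] - 5×1) / a[0] = (11 - 5×1) / 2 = 3. So b = [1, 3]. Forward-check [2, 5, 2] * [1, 3]: c[0] = 2×1 = 2; c[1] = 2×3 + 5×1 = 11; c[2] = 5×3 + 2×1 = 17; c[3] = 2×3 = 6 → [2, 11, 17, 6] ✓

[1, 3]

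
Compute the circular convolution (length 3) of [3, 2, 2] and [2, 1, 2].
Use y[k] = Σ_j u[j]·v[(k-j) mod 3]. y[0] = 3×2 + 2×2 + 2×1 = 12; y[1] = 3×1 + 2×2 + 2×2 = 11; y[2] = 3×2 + 2×1 + 2×2 = 12. Result: [12, 11, 12]

[12, 11, 12]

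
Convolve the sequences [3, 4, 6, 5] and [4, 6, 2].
y[0] = 3×4 = 12; y[1] = 3×6 + 4×4 = 34; y[2] = 3×2 + 4×6 + 6×4 = 54; y[3] = 4×2 + 6×6 + 5×4 = 64; y[4] = 6×2 + 5×6 = 42; y[5] = 5×2 = 10

[12, 34, 54, 64, 42, 10]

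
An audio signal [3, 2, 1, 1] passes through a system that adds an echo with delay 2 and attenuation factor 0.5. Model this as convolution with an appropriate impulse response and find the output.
Direct-path + delayed-attenuated-path model → impulse response h = [1, 0, 0.5] (1 at lag 0, 0.5 at lag 2). Output y[n] = x[n] + 0.5·x[n - 2] (with x[n] = 0 outside 0..3): y[0] = 3 + 0.5×0 = 3; y[1] = 2 + 0.5×0 = 2; y[2] = 1 + 0.5×3 = 2.5; y[3] = 1 + 0.5×2 = 2.0; y[4] = 0 + 0.5×1 = 0.5; y[5] = 0 + 0.5×1 = 0.5. So y = [3, 2, 2.5, 2.0, 0.5, 0.5]

[3, 2, 2.5, 2.0, 0.5, 0.5]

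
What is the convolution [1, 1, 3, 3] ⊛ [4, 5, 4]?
y[0] = 1×4 = 4; y[1] = 1×5 + 1×4 = 9; y[2] = 1×4 + 1×5 + 3×4 = 21; y[3] = 1×4 + 3×5 + 3×4 = 31; y[4] = 3×4 + 3×5 = 27; y[5] = 3×4 = 12

[4, 9, 21, 31, 27, 12]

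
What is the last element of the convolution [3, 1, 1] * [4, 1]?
Use y[k] = Σ_i a[i]·b[k-i] at k=3. y[3] = 1×1 = 1

1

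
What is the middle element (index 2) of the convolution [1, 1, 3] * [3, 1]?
Use y[k] = Σ_i a[i]·b[k-i] at k=2. y[2] = 1×1 + 3×3 = 10

10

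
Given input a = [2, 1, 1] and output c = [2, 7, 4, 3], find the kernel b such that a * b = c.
Output length 4 = len(a) + len(b) - 1 ⇒ len(b) = 2. Solve b forward using b[k] = (c[k] - Σ_{i≥1} a[i]·b[k-i]) / a[0]: b[0] = c[0] / a[0] = 2 / 2 = 1; b[1] = (c[1] - 1×1) / a[0] = (7 - 1×1) / 2 = 3. So b = [1, 3]. Forward-check [2, 1, 1] * [1, 3]: c[0] = 2×1 = 2; c[1] = 2×3 + 1×1 = 7; c[2] = 1×3 + 1×1 = 4; c[3] = 1×3 = 3 → [2, 7, 4, 3] ✓

[1, 3]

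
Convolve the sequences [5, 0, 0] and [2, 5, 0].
y[0] = 5×2 = 10; y[1] = 5×5 + 0×2 = 25; y[2] = 5×0 + 0×5 + 0×2 = 0; y[3] = 0×0 + 0×5 = 0; y[4] = 0×0 = 0

[10, 25, 0, 0, 0]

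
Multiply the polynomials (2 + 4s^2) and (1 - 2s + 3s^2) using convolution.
Ascending coefficients: a = [2, 0, 4], b = [1, -2, 3]. c[0] = 2×1 = 2; c[1] = 2×-2 + 0×1 = -4; c[2] = 2×3 + 0×-2 + 4×1 = 10; c[3] = 0×3 + 4×-2 = -8; c[4] = 4×3 = 12. Result coefficients: [2, -4, 10, -8, 12] → 2 - 4s + 10s^2 - 8s^3 + 12s^4

2 - 4s + 10s^2 - 8s^3 + 12s^4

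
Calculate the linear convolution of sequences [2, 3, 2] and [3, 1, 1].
y[0] = 2×3 = 6; y[1] = 2×1 + 3×3 = 11; y[2] = 2×1 + 3×1 + 2×3 = 11; y[3] = 3×1 + 2×1 = 5; y[4] = 2×1 = 2

[6, 11, 11, 5, 2]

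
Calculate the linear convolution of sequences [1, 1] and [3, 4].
y[0] = 1×3 = 3; y[1] = 1×4 + 1×3 = 7; y[2] = 1×4 = 4

[3, 7, 4]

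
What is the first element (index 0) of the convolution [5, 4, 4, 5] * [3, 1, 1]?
Use y[k] = Σ_i a[i]·b[k-i] at k=0. y[0] = 5×3 = 15

15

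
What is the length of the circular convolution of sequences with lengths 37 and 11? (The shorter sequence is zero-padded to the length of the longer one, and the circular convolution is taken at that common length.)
Circular convolution (zero-padding the shorter input) has length max(m, n) = max(37, 11) = 37

37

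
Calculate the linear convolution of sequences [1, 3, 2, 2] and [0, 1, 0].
y[0] = 1×0 = 0; y[1] = 1×1 + 3×0 = 1; y[2] = 1×0 + 3×1 + 2×0 = 3; y[3] = 3×0 + 2×1 + 2×0 = 2; y[4] = 2×0 + 2×1 = 2; y[5] = 2×0 = 0

[0, 1, 3, 2, 2, 0]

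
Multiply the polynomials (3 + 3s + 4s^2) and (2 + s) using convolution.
Ascending coefficients: a = [3, 3, 4], b = [2, 1]. c[0] = 3×2 = 6; c[1] = 3×1 + 3×2 = 9; c[2] = 3×1 + 4×2 = 11; c[3] = 4×1 = 4. Result coefficients: [6, 9, 11, 4] → 6 + 9s + 11s^2 + 4s^3

6 + 9s + 11s^2 + 4s^3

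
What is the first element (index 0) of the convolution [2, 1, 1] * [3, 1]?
Use y[k] = Σ_i a[i]·b[k-i] at k=0. y[0] = 2×3 = 6

6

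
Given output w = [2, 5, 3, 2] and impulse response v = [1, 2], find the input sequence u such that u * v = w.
Deconvolve w=[2, 5, 3, 2] by v=[1, 2]. Since v[0]=1, solve forward: u[0] = w[0] / 1 = 2; u[1] = (w[1] - 2×2) / 1 = 1; u[2] = (w[2] - 1×2) / 1 = 1. So u = [2, 1, 1]. Check by forward convolution: w[0] = 2×1 = 2; w[1] = 2×2 + 1×1 = 5; w[2] = 1×2 + 1×1 = 3; w[3] = 1×2 = 2

[2, 1, 1]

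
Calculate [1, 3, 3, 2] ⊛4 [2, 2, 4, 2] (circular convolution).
Use y[k] = Σ_j s[j]·t[(k-j) mod 4]. y[0] = 1×2 + 3×2 + 3×4 + 2×2 = 24; y[1] = 1×2 + 3×2 + 3×2 + 2×4 = 22; y[2] = 1×4 + 3×2 + 3×2 + 2×2 = 20; y[3] = 1×2 + 3×4 + 3×2 + 2×2 = 24. Result: [24, 22, 20, 24]

[24, 22, 20, 24]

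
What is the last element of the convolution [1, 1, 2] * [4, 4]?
Use y[k] = Σ_i a[i]·b[k-i] at k=3. y[3] = 2×4 = 8

8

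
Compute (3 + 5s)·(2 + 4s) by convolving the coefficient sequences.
Ascending coefficients: a = [3, 5], b = [2, 4]. c[0] = 3×2 = 6; c[1] = 3×4 + 5×2 = 22; c[2] = 5×4 = 20. Result coefficients: [6, 22, 20] → 6 + 22s + 20s^2

6 + 22s + 20s^2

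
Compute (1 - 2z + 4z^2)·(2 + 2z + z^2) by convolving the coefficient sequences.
Ascending coefficients: a = [1, -2, 4], b = [2, 2, 1]. c[0] = 1×2 = 2; c[1] = 1×2 + -2×2 = -2; c[2] = 1×1 + -2×2 + 4×2 = 5; c[3] = -2×1 + 4×2 = 6; c[4] = 4×1 = 4. Result coefficients: [2, -2, 5, 6, 4] → 2 - 2z + 5z^2 + 6z^3 + 4z^4

2 - 2z + 5z^2 + 6z^3 + 4z^4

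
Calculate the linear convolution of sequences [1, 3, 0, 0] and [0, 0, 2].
y[0] = 1×0 = 0; y[1] = 1×0 + 3×0 = 0; y[2] = 1×2 + 3×0 + 0×0 = 2; y[3] = 3×2 + 0×0 + 0×0 = 6; y[4] = 0×2 + 0×0 = 0; y[5] = 0×2 = 0

[0, 0, 2, 6, 0, 0]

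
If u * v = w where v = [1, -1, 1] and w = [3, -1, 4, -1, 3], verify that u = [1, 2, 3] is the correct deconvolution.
Forward-compute [1, 2, 3] * [1, -1, 1]: w[0] = 1×1 = 1; w[1] = 1×-1 + 2×1 = 1; w[2] = 1×1 + 2×-1 + 3×1 = 2; w[3] = 2×1 + 3×-1 = -1; w[4] = 3×1 = 3 → [1, 1, 2, -1, 3]. Does not match given w = [3, -1, 4, -1, 3].

Not verified. [1, 2, 3] * [1, -1, 1] = [1, 1, 2, -1, 3], which differs from [3, -1, 4, -1, 3] at index 0.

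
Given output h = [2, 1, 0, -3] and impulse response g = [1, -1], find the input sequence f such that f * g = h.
Deconvolve h=[2, 1, 0, -3] by g=[1, -1]. Since g[0]=1, solve forward: f[0] = h[0] / 1 = 2; f[1] = (h[1] - 2×-1) / 1 = 3; f[2] = (h[2] - 3×-1) / 1 = 3. So f = [2, 3, 3]. Check by forward convolution: h[0] = 2×1 = 2; h[1] = 2×-1 + 3×1 = 1; h[2] = 3×-1 + 3×1 = 0; h[3] = 3×-1 = -3

[2, 3, 3]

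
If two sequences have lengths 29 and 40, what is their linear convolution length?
Linear/full convolution length: m + n - 1 = 29 + 40 - 1 = 68

68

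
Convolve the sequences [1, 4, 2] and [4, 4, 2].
y[0] = 1×4 = 4; y[1] = 1×4 + 4×4 = 20; y[2] = 1×2 + 4×4 + 2×4 = 26; y[3] = 4×2 + 2×4 = 16; y[4] = 2×2 = 4

[4, 20, 26, 16, 4]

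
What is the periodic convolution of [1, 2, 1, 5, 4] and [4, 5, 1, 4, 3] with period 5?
Use y[k] = Σ_j u[j]·v[(k-j) mod 5]. y[0] = 1×4 + 2×3 + 1×4 + 5×1 + 4×5 = 39; y[1] = 1×5 + 2×4 + 1×3 + 5×4 + 4×1 = 40; y[2] = 1×1 + 2×5 + 1×4 + 5×3 + 4×4 = 46; y[3] = 1×4 + 2×1 + 1×5 + 5×4 + 4×3 = 43; y[4] = 1×3 + 2×4 + 1×1 + 5×5 + 4×4 = 53. Result: [39, 40, 46, 43, 53]

[39, 40, 46, 43, 53]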